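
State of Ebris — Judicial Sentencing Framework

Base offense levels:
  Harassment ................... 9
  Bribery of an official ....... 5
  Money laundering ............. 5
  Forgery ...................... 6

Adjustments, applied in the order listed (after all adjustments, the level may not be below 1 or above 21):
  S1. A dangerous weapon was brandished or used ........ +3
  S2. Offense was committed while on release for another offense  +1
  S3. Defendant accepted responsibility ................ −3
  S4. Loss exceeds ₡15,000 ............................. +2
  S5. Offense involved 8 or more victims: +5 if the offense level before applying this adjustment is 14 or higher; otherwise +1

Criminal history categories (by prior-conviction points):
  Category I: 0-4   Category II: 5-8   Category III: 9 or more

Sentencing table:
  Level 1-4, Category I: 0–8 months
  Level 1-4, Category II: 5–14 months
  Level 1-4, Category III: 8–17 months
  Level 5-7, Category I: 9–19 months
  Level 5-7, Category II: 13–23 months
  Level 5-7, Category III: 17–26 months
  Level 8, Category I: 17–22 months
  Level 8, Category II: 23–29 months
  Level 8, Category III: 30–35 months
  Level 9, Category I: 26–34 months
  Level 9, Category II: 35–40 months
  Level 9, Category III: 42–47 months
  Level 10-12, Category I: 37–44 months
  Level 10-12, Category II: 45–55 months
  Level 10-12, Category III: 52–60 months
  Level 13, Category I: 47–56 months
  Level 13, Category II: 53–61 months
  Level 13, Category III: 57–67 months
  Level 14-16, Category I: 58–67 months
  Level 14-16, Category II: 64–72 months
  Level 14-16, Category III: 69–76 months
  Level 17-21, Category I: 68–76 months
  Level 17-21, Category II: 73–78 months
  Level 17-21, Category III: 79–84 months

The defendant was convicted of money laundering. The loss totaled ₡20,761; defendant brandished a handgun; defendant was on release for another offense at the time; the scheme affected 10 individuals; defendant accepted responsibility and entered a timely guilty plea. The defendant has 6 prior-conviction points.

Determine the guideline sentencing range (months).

Base offense level for money laundering: 5.
S1 applies: 5 + 3 = 8.
S2 applies: 8 + 1 = 9.
S3 applies: 9 − 3 = 6.
S4 applies: 6 + 2 = 8.
S5 applies (level before this adjustment is 8 < 14, so +1): 8 + 1 = 9.
Final offense level: 9.
Criminal history: 6 prior points → Category II (5-8).
Level 9 falls in the 9 band.
Grid: Level 9 × Category II = 35-40 months.

35-40 months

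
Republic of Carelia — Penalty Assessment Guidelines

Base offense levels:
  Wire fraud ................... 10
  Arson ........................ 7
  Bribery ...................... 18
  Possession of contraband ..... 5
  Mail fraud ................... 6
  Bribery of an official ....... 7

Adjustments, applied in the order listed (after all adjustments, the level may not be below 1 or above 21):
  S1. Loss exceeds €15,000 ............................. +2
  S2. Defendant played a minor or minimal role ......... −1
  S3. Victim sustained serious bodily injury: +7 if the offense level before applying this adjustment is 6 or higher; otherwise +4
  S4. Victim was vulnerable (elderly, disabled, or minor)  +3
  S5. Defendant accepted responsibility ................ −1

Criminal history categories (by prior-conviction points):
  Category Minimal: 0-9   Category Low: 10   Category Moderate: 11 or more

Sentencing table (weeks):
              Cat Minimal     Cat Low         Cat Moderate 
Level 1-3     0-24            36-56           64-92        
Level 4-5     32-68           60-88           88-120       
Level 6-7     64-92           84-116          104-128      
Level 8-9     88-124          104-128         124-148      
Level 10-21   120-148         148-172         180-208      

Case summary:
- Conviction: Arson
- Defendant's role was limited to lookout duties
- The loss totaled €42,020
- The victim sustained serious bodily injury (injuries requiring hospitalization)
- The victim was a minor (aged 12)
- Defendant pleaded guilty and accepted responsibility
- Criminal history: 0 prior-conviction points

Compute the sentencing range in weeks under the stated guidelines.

120-148 weeks

Base offense level for arson: 7.
S1 applies: 7 + 2 = 9.
S2 applies: 9 − 1 = 8.
S3 applies (level before this adjustment is 8 ≥ 6, so +7): 8 + 7 = 15.
S4 applies: 15 + 3 = 18.
S5 applies: 18 − 1 = 17.
Final offense level: 17.
Criminal history: 0 prior points → Category Minimal (0-9).
Level 17 falls in the 10-21 band.
Grid: Level 10-21 × Category Minimal = 120-148 weeks.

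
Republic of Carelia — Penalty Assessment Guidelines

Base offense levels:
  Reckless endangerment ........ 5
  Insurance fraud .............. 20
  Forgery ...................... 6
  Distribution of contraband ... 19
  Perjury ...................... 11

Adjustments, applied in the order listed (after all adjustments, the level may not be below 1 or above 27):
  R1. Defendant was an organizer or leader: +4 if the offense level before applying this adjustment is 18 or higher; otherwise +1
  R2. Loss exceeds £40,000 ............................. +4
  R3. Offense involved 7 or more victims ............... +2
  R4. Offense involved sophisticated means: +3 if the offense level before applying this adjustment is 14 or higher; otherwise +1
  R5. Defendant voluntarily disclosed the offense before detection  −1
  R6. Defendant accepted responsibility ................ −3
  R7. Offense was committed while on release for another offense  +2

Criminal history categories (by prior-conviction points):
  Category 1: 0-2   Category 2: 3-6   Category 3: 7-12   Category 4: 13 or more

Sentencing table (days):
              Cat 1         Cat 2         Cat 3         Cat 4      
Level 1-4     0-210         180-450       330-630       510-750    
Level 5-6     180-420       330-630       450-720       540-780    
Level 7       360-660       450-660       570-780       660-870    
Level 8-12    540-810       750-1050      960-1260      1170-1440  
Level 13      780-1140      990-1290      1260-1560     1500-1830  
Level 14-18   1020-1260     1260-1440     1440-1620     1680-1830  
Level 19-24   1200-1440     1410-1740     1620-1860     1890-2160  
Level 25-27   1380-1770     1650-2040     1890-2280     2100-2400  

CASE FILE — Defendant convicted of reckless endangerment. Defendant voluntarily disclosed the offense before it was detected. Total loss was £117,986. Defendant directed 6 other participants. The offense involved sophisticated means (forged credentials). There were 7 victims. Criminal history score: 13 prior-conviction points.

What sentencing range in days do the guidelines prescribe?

1170-1440 days

Base offense level for reckless endangerment: 5.
R1 applies (level before this adjustment is 5 < 18, so +1): 5 + 1 = 6.
R2 applies: 6 + 4 = 10.
R3 applies: 10 + 2 = 12.
R4 applies (level before this adjustment is 12 < 14, so +1): 12 + 1 = 13.
R5 applies: 13 − 1 = 12.
Final offense level: 12.
Criminal history: 13 prior points → Category 4 (13+).
Level 12 falls in the 8-12 band.
Grid: Level 8-12 × Category 4 = 1170-1440 days.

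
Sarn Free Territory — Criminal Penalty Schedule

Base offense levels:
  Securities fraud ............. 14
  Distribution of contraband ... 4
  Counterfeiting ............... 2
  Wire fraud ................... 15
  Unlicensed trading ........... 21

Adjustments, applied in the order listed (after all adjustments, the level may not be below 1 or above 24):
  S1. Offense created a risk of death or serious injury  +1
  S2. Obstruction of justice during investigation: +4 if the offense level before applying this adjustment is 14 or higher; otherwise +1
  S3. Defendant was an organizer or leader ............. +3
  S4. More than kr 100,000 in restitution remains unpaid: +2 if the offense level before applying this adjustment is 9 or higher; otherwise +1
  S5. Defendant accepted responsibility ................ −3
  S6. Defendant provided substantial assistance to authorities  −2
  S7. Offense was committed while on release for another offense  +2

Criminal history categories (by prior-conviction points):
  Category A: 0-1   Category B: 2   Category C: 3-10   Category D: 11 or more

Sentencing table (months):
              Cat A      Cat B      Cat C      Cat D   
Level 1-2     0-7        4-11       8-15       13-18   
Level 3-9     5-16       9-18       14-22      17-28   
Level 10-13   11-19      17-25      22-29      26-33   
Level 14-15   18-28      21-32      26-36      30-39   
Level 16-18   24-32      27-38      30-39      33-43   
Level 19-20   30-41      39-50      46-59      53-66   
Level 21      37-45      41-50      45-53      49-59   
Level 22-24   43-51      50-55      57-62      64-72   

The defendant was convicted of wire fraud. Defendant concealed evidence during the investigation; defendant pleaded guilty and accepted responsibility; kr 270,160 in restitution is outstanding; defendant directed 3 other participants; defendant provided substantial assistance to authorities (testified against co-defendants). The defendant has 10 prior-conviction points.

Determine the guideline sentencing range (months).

Base offense level for wire fraud: 15.
S1 does not apply.
S2 applies (level before this adjustment is 15 ≥ 14, so +4): 15 + 4 = 19.
S3 applies: 19 + 3 = 22.
S4 applies (level before this adjustment is 22 ≥ 9, so +2): 22 + 2 = 24.
S5 applies: 24 − 3 = 21.
S6 applies: 21 − 2 = 19.
Final offense level: 19.
Criminal history: 10 prior points → Category C (3-10).
Level 19 falls in the 19-20 band.
Grid: Level 19-20 × Category C = 46-59 months.

46-59 months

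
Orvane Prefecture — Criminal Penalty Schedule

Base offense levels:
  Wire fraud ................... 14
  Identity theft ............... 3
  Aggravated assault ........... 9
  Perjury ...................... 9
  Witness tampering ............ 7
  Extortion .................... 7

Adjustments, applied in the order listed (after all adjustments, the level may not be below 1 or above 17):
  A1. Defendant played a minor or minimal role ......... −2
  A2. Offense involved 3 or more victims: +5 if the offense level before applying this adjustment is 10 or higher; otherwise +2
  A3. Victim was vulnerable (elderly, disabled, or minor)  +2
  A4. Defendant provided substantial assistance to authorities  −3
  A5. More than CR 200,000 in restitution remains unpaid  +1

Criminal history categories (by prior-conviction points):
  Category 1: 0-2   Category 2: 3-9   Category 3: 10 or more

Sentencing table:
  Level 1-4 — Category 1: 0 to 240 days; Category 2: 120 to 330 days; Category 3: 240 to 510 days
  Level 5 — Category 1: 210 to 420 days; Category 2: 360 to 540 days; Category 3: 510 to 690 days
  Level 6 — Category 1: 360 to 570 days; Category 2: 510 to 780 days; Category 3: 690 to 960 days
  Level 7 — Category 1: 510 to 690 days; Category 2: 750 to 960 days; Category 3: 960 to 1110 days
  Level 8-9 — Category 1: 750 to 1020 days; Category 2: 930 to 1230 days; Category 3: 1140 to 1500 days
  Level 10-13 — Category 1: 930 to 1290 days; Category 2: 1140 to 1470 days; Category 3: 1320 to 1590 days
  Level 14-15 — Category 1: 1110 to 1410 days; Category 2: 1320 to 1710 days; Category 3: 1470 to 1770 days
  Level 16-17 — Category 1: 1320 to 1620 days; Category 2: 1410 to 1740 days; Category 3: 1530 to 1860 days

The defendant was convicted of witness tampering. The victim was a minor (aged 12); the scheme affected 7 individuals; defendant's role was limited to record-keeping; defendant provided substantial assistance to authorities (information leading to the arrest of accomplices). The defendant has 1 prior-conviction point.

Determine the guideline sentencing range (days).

Base offense level for witness tampering: 7.
A1 applies: 7 − 2 = 5.
A2 applies (level before this adjustment is 5 < 10, so +2): 5 + 2 = 7.
A3 applies: 7 + 2 = 9.
A4 applies: 9 − 3 = 6.
Final offense level: 6.
Criminal history: 1 prior point → Category 1 (0-2).
Level 6 falls in the 6 band.
Grid: Level 6 × Category 1 = 360-570 days.

360-570 days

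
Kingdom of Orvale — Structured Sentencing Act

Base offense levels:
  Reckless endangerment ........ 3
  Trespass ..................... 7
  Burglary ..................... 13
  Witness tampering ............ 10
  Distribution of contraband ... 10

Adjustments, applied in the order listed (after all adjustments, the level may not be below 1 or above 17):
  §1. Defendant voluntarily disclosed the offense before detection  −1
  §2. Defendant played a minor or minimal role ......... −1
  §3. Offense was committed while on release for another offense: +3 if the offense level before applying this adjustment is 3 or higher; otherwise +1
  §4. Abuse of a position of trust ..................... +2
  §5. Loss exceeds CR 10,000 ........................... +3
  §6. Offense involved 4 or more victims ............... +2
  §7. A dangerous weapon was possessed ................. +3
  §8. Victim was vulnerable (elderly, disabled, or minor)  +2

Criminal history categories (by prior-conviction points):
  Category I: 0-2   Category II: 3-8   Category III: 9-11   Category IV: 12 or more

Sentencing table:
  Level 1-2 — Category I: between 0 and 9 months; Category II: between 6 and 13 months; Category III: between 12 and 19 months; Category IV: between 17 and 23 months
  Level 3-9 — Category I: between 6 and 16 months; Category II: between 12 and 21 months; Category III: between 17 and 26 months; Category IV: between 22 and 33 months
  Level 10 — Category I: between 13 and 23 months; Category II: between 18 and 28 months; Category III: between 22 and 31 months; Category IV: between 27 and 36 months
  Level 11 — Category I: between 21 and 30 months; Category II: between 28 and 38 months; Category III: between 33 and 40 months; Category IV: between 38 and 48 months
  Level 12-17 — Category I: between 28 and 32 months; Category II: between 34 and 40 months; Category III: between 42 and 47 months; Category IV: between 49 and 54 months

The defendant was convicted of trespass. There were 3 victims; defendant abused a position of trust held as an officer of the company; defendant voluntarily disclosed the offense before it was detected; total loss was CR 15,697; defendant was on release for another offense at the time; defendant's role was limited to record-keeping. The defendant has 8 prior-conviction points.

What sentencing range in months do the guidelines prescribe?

34-40 months

Base offense level for trespass: 7.
§1 applies: 7 − 1 = 6.
§2 applies: 6 − 1 = 5.
§3 applies (level before this adjustment is 5 ≥ 3, so +3): 5 + 3 = 8.
§4 applies: 8 + 2 = 10.
§5 applies: 10 + 3 = 13.
§7 does not apply.
§8 does not apply.
Final offense level: 13.
Criminal history: 8 prior points → Category II (3-8).
Level 13 falls in the 12-17 band.
Grid: Level 12-17 × Category II = 34-40 months.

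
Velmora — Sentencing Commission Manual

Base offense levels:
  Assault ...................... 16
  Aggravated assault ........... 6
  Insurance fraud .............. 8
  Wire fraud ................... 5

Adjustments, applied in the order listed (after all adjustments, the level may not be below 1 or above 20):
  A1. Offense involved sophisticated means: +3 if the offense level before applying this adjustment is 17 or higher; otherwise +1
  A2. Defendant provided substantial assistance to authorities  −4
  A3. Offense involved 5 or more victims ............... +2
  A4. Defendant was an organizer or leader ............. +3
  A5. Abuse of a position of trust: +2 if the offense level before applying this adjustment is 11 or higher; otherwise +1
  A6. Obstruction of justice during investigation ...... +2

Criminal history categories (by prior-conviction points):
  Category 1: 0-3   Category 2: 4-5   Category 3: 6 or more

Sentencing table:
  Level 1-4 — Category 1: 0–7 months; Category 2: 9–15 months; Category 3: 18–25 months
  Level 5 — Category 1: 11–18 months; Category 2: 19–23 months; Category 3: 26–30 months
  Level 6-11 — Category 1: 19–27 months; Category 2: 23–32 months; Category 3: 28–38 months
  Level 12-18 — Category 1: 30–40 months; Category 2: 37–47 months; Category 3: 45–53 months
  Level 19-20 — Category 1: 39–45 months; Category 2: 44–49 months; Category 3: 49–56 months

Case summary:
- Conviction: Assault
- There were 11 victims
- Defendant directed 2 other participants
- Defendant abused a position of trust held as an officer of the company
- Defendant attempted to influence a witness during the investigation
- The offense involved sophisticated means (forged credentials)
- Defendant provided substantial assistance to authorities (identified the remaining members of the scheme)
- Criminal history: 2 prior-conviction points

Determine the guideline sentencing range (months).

Base offense level for assault: 16.
A1 applies (level before this adjustment is 16 < 17, so +1): 16 + 1 = 17.
A2 applies: 17 − 4 = 13.
A3 applies: 13 + 2 = 15.
A4 applies: 15 + 3 = 18.
A5 applies (level before this adjustment is 18 ≥ 11, so +2): 18 + 2 = 20.
A6 applies: 20 + 2 = 22.
Level 22 exceeds the maximum of 20; capped at 20.
Final offense level: 20.
Criminal history: 2 prior points → Category 1 (0-3).
Level 20 falls in the 19-20 band.
Grid: Level 19-20 × Category 1 = 39-45 months.

39-45 months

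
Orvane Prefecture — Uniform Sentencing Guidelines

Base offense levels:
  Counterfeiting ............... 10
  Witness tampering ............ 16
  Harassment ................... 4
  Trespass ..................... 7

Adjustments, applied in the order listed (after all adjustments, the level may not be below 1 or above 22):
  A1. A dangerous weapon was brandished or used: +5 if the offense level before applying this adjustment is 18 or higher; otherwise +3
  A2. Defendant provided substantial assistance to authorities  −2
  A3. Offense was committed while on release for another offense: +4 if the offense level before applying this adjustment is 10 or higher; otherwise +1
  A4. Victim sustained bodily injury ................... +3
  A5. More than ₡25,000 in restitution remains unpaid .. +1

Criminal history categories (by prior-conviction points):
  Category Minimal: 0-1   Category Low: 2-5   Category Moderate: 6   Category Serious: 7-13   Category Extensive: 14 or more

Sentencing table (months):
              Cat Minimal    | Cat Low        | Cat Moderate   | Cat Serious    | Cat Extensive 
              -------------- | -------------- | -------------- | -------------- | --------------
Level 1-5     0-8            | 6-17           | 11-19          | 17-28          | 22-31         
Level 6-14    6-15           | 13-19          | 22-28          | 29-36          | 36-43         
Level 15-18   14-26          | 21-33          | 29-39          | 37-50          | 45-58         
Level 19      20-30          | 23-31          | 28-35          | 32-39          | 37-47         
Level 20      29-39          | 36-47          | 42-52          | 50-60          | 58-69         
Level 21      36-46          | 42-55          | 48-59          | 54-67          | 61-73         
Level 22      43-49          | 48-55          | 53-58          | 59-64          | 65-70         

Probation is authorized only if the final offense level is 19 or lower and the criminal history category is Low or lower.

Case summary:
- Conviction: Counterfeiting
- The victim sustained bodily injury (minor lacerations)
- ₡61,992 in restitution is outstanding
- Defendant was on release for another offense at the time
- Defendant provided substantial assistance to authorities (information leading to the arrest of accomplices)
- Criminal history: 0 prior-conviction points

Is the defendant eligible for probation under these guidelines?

Yes

Base offense level for counterfeiting: 10.
A2 applies: 10 − 2 = 8.
A3 applies (level before this adjustment is 8 < 10, so +1): 8 + 1 = 9.
A4 applies: 9 + 3 = 12.
A5 applies: 12 + 1 = 13.
Final offense level: 13.
Criminal history: 0 prior points → Category Minimal (0-1).
Level 13 falls in the 6-14 band.
Grid: Level 6-14 × Category Minimal = 6-15 months.
Probation check: level 13 ≤ 19 and category Minimal ≤ Low → eligible.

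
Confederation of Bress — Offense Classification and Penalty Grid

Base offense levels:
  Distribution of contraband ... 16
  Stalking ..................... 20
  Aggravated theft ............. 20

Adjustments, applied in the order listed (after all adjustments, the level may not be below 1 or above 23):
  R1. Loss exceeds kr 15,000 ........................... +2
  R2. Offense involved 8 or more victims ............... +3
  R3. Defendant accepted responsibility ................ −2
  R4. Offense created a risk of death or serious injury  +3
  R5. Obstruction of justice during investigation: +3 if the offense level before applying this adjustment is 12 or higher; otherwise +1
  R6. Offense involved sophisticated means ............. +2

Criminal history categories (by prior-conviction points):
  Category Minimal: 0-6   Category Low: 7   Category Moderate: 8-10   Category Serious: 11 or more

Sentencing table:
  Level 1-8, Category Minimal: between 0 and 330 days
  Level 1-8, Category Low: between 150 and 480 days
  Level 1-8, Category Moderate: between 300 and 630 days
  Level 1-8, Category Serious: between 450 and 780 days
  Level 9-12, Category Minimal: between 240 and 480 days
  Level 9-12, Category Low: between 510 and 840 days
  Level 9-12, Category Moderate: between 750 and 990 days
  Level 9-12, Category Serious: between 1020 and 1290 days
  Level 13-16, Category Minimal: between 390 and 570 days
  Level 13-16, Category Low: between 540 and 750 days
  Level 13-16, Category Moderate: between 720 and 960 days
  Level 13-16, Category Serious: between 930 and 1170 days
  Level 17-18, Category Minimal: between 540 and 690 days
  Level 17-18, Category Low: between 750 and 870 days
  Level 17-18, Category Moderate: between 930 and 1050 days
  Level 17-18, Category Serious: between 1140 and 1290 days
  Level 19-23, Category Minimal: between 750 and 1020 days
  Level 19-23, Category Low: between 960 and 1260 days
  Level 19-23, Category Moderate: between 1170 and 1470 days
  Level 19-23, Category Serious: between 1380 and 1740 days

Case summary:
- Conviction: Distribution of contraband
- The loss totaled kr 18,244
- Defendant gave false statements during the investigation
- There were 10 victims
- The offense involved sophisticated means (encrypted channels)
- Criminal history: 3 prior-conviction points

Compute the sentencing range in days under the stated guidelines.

Base offense level for distribution of contraband: 16.
R1 applies: 16 + 2 = 18.
R2 applies: 18 + 3 = 21.
R4 does not apply.
R5 applies (level before this adjustment is 21 ≥ 12, so +3): 21 + 3 = 24.
R6 applies: 24 + 2 = 26.
Level 26 exceeds the maximum of 23; capped at 23.
Final offense level: 23.
Criminal history: 3 prior points → Category Minimal (0-6).
Level 23 falls in the 19-23 band.
Grid: Level 19-23 × Category Minimal = 750-1020 days.

750-1020 days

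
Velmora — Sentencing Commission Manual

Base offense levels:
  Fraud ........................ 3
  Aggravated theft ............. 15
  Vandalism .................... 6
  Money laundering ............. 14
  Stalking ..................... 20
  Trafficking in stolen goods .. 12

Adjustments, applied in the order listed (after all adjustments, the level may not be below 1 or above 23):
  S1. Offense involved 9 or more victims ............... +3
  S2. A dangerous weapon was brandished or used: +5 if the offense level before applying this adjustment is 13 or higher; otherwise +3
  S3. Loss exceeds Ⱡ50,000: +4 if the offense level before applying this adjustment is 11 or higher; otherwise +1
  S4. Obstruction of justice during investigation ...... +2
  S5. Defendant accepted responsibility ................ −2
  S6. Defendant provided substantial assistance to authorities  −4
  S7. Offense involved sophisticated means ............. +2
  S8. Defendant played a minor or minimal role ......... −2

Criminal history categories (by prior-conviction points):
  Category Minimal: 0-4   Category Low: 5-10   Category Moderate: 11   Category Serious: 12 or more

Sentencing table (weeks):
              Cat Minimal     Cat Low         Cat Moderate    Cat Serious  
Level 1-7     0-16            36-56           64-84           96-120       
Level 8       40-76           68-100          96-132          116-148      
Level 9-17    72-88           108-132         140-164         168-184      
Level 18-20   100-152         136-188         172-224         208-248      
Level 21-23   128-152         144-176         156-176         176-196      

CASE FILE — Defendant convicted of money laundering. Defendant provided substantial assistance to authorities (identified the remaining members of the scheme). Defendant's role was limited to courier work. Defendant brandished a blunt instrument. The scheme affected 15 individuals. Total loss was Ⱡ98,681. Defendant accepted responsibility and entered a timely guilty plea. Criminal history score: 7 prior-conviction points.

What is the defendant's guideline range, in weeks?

Base offense level for money laundering: 14.
S1 applies: 14 + 3 = 17.
S2 applies (level before this adjustment is 17 ≥ 13, so +5): 17 + 5 = 22.
S3 applies (level before this adjustment is 22 ≥ 11, so +4): 22 + 4 = 26.
S5 applies: 26 − 2 = 24.
S6 applies: 24 − 4 = 20.
S8 applies: 20 − 2 = 18.
Final offense level: 18.
Criminal history: 7 prior points → Category Low (5-10).
Level 18 falls in the 18-20 band.
Grid: Level 18-20 × Category Low = 136-188 weeks.

136-188 weeks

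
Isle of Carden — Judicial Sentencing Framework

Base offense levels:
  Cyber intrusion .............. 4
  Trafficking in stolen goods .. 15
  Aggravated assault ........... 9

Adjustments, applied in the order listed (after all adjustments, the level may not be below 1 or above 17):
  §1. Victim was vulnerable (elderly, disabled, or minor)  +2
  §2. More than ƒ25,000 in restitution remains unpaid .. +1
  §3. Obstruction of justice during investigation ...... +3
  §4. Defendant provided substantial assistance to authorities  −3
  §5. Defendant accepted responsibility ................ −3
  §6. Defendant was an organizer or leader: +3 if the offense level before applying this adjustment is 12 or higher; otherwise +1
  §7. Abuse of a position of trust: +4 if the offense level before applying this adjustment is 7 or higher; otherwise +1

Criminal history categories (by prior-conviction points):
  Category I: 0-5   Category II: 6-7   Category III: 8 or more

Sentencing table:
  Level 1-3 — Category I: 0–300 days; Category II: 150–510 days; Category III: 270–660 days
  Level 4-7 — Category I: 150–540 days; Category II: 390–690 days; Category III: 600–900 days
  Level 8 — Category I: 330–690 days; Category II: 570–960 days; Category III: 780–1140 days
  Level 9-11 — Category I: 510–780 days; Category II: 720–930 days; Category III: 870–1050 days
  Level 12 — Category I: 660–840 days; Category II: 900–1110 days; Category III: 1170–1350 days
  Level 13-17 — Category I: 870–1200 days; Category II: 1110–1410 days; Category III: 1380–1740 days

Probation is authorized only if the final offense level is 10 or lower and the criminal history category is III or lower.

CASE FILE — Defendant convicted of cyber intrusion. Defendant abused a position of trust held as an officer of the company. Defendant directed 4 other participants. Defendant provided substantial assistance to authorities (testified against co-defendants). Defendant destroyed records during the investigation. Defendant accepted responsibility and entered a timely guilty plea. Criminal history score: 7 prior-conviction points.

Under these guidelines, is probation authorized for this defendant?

Yes

Base offense level for cyber intrusion: 4.
§2 does not apply.
§3 applies: 4 + 3 = 7.
§4 applies: 7 − 3 = 4.
§5 applies: 4 − 3 = 1.
§6 applies (level before this adjustment is 1 < 12, so +1): 1 + 1 = 2.
§7 applies (level before this adjustment is 2 < 7, so +1): 2 + 1 = 3.
Final offense level: 3.
Criminal history: 7 prior points → Category II (6-7).
Level 3 falls in the 1-3 band.
Grid: Level 1-3 × Category II = 150-510 days.
Probation check: level 3 ≤ 10 and category II ≤ III → eligible.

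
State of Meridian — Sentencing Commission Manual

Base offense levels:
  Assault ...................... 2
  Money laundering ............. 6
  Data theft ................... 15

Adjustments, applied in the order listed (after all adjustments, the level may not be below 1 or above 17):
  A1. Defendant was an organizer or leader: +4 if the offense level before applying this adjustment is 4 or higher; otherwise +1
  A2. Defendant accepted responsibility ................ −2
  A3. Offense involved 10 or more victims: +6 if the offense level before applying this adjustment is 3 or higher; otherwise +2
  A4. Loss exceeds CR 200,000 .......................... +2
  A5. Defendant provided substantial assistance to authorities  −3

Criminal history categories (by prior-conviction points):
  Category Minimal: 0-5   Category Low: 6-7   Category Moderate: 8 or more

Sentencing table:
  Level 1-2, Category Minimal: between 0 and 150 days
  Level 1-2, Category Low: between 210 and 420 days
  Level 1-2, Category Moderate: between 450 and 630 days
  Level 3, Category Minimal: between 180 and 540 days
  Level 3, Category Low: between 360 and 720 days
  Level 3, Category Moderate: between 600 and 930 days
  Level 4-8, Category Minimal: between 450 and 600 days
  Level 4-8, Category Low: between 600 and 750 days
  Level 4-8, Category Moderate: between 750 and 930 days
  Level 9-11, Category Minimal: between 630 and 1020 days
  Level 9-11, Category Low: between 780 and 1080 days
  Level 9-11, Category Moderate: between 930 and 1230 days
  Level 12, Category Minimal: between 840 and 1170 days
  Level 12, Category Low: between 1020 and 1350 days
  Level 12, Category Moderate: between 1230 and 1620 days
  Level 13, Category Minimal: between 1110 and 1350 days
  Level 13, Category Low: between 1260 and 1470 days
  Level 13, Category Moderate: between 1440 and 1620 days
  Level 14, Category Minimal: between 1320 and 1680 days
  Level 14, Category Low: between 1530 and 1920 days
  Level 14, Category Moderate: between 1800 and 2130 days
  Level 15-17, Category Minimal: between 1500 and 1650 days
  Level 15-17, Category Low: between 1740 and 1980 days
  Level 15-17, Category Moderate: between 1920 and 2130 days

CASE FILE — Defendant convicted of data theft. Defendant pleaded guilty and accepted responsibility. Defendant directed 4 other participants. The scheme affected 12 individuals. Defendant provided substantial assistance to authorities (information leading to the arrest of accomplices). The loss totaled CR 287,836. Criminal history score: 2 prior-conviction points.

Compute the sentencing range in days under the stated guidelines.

Base offense level for data theft: 15.
A1 applies (level before this adjustment is 15 ≥ 4, so +4): 15 + 4 = 19.
A2 applies: 19 − 2 = 17.
A3 applies (level before this adjustment is 17 ≥ 3, so +6): 17 + 6 = 23.
A4 applies: 23 + 2 = 25.
A5 applies: 25 − 3 = 22.
Level 22 exceeds the maximum of 17; capped at 17.
Final offense level: 17.
Criminal history: 2 prior points → Category Minimal (0-5).
Level 17 falls in the 15-17 band.
Grid: Level 15-17 × Category Minimal = 1500-1650 days.

1500-1650 days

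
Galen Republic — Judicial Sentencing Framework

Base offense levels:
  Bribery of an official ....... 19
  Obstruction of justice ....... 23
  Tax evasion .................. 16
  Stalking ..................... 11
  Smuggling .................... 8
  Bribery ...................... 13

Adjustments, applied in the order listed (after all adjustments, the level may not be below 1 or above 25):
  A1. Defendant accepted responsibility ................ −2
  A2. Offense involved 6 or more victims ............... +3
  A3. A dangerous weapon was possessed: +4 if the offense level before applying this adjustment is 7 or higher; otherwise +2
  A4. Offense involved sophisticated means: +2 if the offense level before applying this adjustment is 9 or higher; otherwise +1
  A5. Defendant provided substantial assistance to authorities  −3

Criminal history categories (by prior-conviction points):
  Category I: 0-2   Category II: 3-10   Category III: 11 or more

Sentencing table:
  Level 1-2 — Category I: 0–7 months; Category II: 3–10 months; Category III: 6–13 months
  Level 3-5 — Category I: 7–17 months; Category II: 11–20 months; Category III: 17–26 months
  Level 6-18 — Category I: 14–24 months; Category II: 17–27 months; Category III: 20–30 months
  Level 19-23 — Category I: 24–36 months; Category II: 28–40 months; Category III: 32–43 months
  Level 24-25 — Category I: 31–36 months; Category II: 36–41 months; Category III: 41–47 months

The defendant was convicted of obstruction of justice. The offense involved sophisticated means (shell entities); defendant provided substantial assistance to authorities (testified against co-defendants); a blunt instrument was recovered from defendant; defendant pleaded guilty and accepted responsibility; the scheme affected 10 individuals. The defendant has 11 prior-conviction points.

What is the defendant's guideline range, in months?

Base offense level for obstruction of justice: 23.
A1 applies: 23 − 2 = 21.
A2 applies: 21 + 3 = 24.
A3 applies (level before this adjustment is 24 ≥ 7, so +4): 24 + 4 = 28.
A4 applies (level before this adjustment is 28 ≥ 9, so +2): 28 + 2 = 30.
A5 applies: 30 − 3 = 27.
Level 27 exceeds the maximum of 25; capped at 25.
Final offense level: 25.
Criminal history: 11 prior points → Category III (11+).
Level 25 falls in the 24-25 band.
Grid: Level 24-25 × Category III = 41-47 months.

41-47 months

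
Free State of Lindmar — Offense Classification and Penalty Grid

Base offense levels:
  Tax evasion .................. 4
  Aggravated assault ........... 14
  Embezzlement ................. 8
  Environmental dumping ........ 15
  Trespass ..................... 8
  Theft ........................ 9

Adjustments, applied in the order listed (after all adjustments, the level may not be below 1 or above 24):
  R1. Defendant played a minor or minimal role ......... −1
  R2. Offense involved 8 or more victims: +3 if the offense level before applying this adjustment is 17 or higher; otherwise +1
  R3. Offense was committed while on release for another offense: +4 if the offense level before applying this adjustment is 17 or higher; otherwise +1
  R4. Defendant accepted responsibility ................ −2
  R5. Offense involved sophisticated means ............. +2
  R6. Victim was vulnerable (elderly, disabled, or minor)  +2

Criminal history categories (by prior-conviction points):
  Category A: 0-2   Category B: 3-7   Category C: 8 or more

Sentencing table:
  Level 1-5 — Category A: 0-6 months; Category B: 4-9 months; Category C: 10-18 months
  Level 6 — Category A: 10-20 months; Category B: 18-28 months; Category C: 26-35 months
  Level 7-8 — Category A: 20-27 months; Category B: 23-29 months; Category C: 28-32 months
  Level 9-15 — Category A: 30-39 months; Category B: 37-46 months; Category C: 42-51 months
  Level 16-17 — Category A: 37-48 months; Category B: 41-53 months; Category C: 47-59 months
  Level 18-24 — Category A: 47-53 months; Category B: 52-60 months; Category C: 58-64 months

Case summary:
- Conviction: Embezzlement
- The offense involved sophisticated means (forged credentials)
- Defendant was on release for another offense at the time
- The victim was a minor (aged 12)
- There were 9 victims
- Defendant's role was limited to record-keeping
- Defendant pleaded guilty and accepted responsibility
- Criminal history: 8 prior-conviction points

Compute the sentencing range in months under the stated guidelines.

Base offense level for embezzlement: 8.
R1 applies: 8 − 1 = 7.
R2 applies (level before this adjustment is 7 < 17, so +1): 7 + 1 = 8.
R3 applies (level before this adjustment is 8 < 17, so +1): 8 + 1 = 9.
R4 applies: 9 − 2 = 7.
R5 applies: 7 + 2 = 9.
R6 applies: 9 + 2 = 11.
Final offense level: 11.
Criminal history: 8 prior points → Category C (8+).
Level 11 falls in the 9-15 band.
Grid: Level 9-15 × Category C = 42-51 months.

42-51 months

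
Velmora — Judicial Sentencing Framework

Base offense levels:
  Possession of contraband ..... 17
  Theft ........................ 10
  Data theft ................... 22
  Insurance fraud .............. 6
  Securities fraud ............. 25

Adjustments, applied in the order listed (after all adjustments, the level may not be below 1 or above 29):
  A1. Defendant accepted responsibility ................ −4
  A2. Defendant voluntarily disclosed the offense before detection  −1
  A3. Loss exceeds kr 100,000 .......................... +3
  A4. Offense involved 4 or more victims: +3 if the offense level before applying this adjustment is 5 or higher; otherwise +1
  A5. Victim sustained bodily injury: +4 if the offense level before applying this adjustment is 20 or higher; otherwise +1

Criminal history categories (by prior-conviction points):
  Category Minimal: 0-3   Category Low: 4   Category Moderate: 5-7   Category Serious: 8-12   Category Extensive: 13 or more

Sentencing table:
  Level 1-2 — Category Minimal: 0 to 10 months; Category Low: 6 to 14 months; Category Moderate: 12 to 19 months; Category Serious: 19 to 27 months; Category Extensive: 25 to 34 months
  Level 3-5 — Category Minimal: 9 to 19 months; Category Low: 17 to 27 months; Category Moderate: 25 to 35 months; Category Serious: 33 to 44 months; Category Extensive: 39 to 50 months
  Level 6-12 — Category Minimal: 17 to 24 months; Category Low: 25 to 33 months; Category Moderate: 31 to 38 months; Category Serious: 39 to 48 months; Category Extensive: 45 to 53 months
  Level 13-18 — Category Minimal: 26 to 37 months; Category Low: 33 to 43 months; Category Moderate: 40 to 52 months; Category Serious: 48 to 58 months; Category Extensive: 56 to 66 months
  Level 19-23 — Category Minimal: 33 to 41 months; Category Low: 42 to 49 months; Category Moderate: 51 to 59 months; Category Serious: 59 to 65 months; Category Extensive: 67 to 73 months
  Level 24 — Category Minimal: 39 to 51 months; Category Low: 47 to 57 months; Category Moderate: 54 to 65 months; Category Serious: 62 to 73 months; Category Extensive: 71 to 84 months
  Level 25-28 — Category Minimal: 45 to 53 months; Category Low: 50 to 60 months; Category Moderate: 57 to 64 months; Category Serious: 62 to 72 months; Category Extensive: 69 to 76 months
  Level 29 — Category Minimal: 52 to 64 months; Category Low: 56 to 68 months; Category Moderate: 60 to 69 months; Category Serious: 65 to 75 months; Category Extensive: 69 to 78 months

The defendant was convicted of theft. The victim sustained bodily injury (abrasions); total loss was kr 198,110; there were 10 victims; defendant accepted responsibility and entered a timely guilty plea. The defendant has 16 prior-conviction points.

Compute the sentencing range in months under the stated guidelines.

56-66 months

Base offense level for theft: 10.
A1 applies: 10 − 4 = 6.
A3 applies: 6 + 3 = 9.
A4 applies (level before this adjustment is 9 ≥ 5, so +3): 9 + 3 = 12.
A5 applies (level before this adjustment is 12 < 20, so +1): 12 + 1 = 13.
Final offense level: 13.
Criminal history: 16 prior points → Category Extensive (13+).
Level 13 falls in the 13-18 band.
Grid: Level 13-18 × Category Extensive = 56-66 months.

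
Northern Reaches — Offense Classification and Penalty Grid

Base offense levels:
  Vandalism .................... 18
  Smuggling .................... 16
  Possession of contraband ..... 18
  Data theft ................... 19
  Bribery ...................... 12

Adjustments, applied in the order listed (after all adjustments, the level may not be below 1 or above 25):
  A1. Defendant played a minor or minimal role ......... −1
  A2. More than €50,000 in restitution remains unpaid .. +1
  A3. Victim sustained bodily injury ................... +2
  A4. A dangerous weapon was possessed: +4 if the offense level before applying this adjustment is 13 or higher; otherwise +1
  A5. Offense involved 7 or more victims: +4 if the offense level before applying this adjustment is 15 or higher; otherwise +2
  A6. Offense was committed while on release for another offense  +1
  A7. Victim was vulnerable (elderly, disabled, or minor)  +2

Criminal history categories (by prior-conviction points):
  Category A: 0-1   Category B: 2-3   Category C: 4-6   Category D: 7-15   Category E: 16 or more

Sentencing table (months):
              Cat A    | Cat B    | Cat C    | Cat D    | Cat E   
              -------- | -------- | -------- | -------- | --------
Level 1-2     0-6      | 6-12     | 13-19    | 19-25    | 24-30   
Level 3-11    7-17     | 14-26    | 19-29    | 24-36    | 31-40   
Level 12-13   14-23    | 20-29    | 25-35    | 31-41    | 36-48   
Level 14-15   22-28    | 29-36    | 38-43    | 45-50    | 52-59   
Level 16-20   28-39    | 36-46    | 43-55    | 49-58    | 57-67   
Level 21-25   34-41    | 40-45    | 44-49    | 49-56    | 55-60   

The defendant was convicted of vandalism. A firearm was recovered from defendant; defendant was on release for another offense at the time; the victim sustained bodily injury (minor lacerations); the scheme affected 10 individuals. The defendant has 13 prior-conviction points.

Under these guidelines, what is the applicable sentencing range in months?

49-56 months

Base offense level for vandalism: 18.
A2 does not apply.
A3 applies: 18 + 2 = 20.
A4 applies (level before this adjustment is 20 ≥ 13, so +4): 20 + 4 = 24.
A5 applies (level before this adjustment is 24 ≥ 15, so +4): 24 + 4 = 28.
A6 applies: 28 + 1 = 29.
Level 29 exceeds the maximum of 25; capped at 25.
Final offense level: 25.
Criminal history: 13 prior points → Category D (7-15).
Level 25 falls in the 21-25 band.
Grid: Level 21-25 × Category D = 49-56 months.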